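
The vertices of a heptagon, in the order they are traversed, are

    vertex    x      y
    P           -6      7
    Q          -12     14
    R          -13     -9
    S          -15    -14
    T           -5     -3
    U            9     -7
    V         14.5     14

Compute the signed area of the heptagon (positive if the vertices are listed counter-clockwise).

393.5

Σ = (0) + (290) + (47) + (-25) + (62) + (227.5) + (185.5) = 787
Signed area = Σ/2 = 393.5 (positive ⇒ counter-clockwise traversal).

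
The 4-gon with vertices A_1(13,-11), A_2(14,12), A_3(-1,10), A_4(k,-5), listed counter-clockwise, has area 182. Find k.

The doubled signed area Σ (x_i y_{i+1} − x_{i+1} y_i) is linear in k.
With k=0 it equals 532; the coefficient of k is -21 (from the two edges through A_4).
So -21·k + 532 = 2·182 = 364 ⇒ k = 8.

8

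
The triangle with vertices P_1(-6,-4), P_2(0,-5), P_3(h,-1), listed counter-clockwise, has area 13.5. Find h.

3

The doubled signed area Σ (x_i y_{i+1} − x_{i+1} y_i) is linear in h.
With h=0 it equals 24; the coefficient of h is 1 (from the two edges through P_3).
So 1·h + 24 = 2·13.5 = 27 ⇒ h = 3.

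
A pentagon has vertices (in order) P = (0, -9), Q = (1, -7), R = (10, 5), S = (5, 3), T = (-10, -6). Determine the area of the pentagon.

Cross-terms: 9, 75, 5, 0, 90  ⇒  Σ = 179
Area = |Σ|/2 = 89.5.

89.5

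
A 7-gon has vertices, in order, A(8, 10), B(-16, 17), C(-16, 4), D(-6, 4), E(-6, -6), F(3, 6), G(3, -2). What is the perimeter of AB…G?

|AB| = √((-24)² + (7)²) = √625 = 25
|BC| = √((0)² + (-13)²) = √169 = 13
|CD| = √((10)² + (0)²) = √100 = 10
|DE| = √((0)² + (-10)²) = √100 = 10
|EF| = √((9)² + (12)²) = √225 = 15
|FG| = √((0)² + (-8)²) = √64 = 8
|GA| = √((5)² + (12)²) = √169 = 13
Perimeter = 25 + 13 + 10 + 10 + 15 + 8 + 13 = 94.

94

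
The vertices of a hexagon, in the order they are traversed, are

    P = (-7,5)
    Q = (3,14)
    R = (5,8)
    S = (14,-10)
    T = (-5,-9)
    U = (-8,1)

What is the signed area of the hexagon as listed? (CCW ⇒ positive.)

P→Q: (-7)(14) − (3)(5) = -113
Q→R: (3)(8) − (5)(14) = -46
R→S: (5)(-10) − (14)(8) = -162
S→T: (14)(-9) − (-5)(-10) = -176
T→U: (-5)(1) − (-8)(-9) = -77
U→P: (-8)(5) − (-7)(1) = -33
Σ = -607
Signed area = Σ/2 = -303.5 (negative ⇒ clockwise traversal).

-303.5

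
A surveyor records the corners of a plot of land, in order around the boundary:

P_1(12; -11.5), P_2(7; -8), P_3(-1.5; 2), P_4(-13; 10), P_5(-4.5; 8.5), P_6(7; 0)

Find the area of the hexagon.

104

Cross-terms: -15.5, 2, 11, -65.5, -59.5, -80.5  ⇒  Σ = -208
Area = |Σ|/2 = 104.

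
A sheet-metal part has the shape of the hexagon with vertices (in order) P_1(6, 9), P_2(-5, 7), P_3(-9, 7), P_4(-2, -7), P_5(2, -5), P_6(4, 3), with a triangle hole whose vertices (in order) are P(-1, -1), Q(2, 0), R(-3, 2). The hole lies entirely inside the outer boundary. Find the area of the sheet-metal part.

124.5

Outer boundary:
Σ = (87) + (28) + (77) + (24) + (26) + (18) = 260
Area = |Σ|/2 = 130.
Hole:
Apply Gauss's area formula: 2A = Σ (x_i·y_{i+1} − x_{i+1}·y_i), indices taken mod 3.
P→Q: (-1)(0) − (2)(-1) = 2
Q→R: (2)(2) − (-3)(0) = 4
R→P: (-3)(-1) − (-1)(2) = 5
Σ = 11
Area = |Σ|/2 = 5.5.
Net area = 130 − 5.5 = 124.5.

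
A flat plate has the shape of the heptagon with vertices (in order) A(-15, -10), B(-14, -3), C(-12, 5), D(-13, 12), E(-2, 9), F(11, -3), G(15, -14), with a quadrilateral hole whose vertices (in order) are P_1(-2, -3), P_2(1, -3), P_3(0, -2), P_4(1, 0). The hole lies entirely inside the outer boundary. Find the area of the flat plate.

Outer boundary:
A→B: (-15)(-3) − (-14)(-10) = -95
B→C: (-14)(5) − (-12)(-3) = -106
C→D: (-12)(12) − (-13)(5) = -79
D→E: (-13)(9) − (-2)(12) = -93
E→F: (-2)(-3) − (11)(9) = -93
F→G: (11)(-14) − (15)(-3) = -109
G→A: (15)(-10) − (-15)(-14) = -360
Σ = -935
Area = |Σ|/2 = 467.5.
Hole:
Apply Gauss's area formula: 2A = Σ (x_i·y_{i+1} − x_{i+1}·y_i), indices taken mod 4.
Cross-terms: 9, -2, 2, -3  ⇒  Σ = 6
Area = |Σ|/2 = 3.
Net area = 467.5 − 3 = 464.5.

464.5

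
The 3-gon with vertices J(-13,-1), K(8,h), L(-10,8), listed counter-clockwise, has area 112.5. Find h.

Write out the shoelace sum; only the two edges meeting at K involve h:
2·Area = [((-13)·h − 8·(-1)) + (8·8 − (-10)·h)] + 114
       = -3·h + 186 = 225
⇒ h = -13.

-13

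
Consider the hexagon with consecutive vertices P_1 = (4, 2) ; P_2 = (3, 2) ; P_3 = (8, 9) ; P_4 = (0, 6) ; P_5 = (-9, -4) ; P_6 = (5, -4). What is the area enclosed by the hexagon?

98.5

Apply the shoelace (surveyor's) formula: 2A = Σ (x_i·y_{i+1} − x_{i+1}·y_i), indices taken mod 6.
Σ = (2) + (11) + (48) + (54) + (56) + (26) = 197
Area = |Σ|/2 = 98.5.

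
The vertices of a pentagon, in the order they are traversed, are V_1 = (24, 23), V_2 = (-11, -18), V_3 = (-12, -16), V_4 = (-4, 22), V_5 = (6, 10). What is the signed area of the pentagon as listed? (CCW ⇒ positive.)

Apply the surveyor's formula: 2A = Σ (x_i·y_{i+1} − x_{i+1}·y_i), indices taken mod 5.
Σ = (-179) + (-40) + (-328) + (-172) + (-102) = -821
Signed area = Σ/2 = -410.5 (negative ⇒ clockwise traversal).

-410.5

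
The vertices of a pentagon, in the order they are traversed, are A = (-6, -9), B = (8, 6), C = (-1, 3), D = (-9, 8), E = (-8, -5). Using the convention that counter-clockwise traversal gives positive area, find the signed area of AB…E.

118

Apply the shoelace (surveyor's) formula: 2A = Σ (x_i·y_{i+1} − x_{i+1}·y_i), indices taken mod 5.
Σ = (36) + (30) + (19) + (109) + (42) = 236
Signed area = Σ/2 = 118 (positive ⇒ counter-clockwise traversal).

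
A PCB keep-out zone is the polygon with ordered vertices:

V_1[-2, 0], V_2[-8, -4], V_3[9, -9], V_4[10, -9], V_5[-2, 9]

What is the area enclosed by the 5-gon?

107.5

Apply Gauss's area formula: 2A = Σ (x_i·y_{i+1} − x_{i+1}·y_i), indices taken mod 5.
Σ = (8) + (108) + (9) + (72) + (18) = 215
Area = |Σ|/2 = 107.5.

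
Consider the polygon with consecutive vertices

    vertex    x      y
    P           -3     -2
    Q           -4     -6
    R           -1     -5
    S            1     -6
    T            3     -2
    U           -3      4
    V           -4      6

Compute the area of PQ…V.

Apply Gauss's area formula: 2A = Σ (x_i·y_{i+1} − x_{i+1}·y_i), indices taken mod 7.
Σ = (10) + (14) + (11) + (16) + (6) + (-2) + (26) = 81
Area = |Σ|/2 = 40.5.

40.5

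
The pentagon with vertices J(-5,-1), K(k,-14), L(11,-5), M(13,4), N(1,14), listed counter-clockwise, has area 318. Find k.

The doubled signed area Σ (x_i y_{i+1} − x_{i+1} y_i) is linear in k.
With k=0 it equals 580; the coefficient of k is -4 (from the two edges through K).
So -4·k + 580 = 2·318 = 636 ⇒ k = -14.

-14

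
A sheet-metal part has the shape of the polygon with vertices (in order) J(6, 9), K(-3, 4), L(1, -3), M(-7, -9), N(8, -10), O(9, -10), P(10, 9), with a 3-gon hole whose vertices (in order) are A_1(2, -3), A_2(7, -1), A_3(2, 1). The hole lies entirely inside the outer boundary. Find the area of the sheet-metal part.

187.5

Outer boundary:
Apply the shoelace (surveyor's) formula: 2A = Σ (x_i·y_{i+1} − x_{i+1}·y_i), indices taken mod 7.
Cross-terms: 51, 5, -30, 142, 10, 181, 36  ⇒  Σ = 395
Area = |Σ|/2 = 197.5.
Hole:
Cross-terms: 19, 9, -8  ⇒  Σ = 20
Area = |Σ|/2 = 10.
Net area = 197.5 − 10 = 187.5.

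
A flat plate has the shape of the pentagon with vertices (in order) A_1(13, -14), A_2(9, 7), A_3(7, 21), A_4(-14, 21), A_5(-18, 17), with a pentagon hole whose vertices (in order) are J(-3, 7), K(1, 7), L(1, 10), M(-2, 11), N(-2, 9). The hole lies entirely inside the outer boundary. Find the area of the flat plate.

Outer boundary:
Apply the shoelace (surveyor's) formula: 2A = Σ (x_i·y_{i+1} − x_{i+1}·y_i), indices taken mod 5.
A_1→A_2: (13)(7) − (9)(-14) = 217
A_2→A_3: (9)(21) − (7)(7) = 140
A_3→A_4: (7)(21) − (-14)(21) = 441
A_4→A_5: (-14)(17) − (-18)(21) = 140
A_5→A_1: (-18)(-14) − (13)(17) = 31
Σ = 969
Area = |Σ|/2 = 484.5.
Hole:
Σ = (-28) + (3) + (31) + (4) + (13) = 23
Area = |Σ|/2 = 11.5.
Net area = 484.5 − 11.5 = 473.

473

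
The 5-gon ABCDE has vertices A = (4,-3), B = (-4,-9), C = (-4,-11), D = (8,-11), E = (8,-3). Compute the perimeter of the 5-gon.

36

|AB| = √((-8)² + (-6)²) = √100 = 10
|BC| = √((0)² + (-2)²) = √4 = 2
|CD| = √((12)² + (0)²) = √144 = 12
|DE| = √((0)² + (8)²) = √64 = 8
|EA| = √((-4)² + (0)²) = √16 = 4
Perimeter = 10 + 2 + 12 + 8 + 4 = 36.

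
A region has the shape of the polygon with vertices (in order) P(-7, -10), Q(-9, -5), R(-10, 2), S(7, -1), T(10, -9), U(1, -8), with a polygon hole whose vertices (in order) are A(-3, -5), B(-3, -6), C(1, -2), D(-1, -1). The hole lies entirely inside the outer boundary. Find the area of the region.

Outer boundary:
P→Q: (-7)(-5) − (-9)(-10) = -55
Q→R: (-9)(2) − (-10)(-5) = -68
R→S: (-10)(-1) − (7)(2) = -4
S→T: (7)(-9) − (10)(-1) = -53
T→U: (10)(-8) − (1)(-9) = -71
U→P: (1)(-10) − (-7)(-8) = -66
Σ = -317
Area = |Σ|/2 = 158.5.
Hole:
Apply Gauss's area formula: 2A = Σ (x_i·y_{i+1} − x_{i+1}·y_i), indices taken mod 4.
Cross-terms: 3, 12, -3, 2  ⇒  Σ = 14
Area = |Σ|/2 = 7.
Net area = 158.5 − 7 = 151.5.

151.5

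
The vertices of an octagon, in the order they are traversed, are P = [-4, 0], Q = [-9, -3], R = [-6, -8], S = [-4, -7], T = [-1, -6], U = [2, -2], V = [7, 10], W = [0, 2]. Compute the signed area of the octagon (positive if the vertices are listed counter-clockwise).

81.5

Apply Gauss's area formula: 2A = Σ (x_i·y_{i+1} − x_{i+1}·y_i), indices taken mod 8.
P→Q: (-4)(-3) − (-9)(0) = 12
Q→R: (-9)(-8) − (-6)(-3) = 54
R→S: (-6)(-7) − (-4)(-8) = 10
S→T: (-4)(-6) − (-1)(-7) = 17
T→U: (-1)(-2) − (2)(-6) = 14
U→V: (2)(10) − (7)(-2) = 34
V→W: (7)(2) − (0)(10) = 14
W→P: (0)(0) − (-4)(2) = 8
Σ = 163
Signed area = Σ/2 = 81.5 (positive ⇒ counter-clockwise traversal).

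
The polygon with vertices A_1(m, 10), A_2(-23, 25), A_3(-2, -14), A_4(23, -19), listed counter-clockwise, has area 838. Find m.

11

Write out the shoelace sum; only the two edges meeting at A_1 involve m:
2·Area = [(23·10 − m·(-19)) + (m·25 − (-23)·10)] + 732
       = 44·m + 1192 = 1676
⇒ m = 11.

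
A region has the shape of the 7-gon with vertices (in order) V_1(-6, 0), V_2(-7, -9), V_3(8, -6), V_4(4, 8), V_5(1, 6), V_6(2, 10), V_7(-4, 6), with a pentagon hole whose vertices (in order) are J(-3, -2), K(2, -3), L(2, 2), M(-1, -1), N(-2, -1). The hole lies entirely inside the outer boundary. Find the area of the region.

167.5

Outer boundary:
Apply Gauss's area formula: 2A = Σ (x_i·y_{i+1} − x_{i+1}·y_i), indices taken mod 7.
V_1→V_2: (-6)(-9) − (-7)(0) = 54
V_2→V_3: (-7)(-6) − (8)(-9) = 114
V_3→V_4: (8)(8) − (4)(-6) = 88
V_4→V_5: (4)(6) − (1)(8) = 16
V_5→V_6: (1)(10) − (2)(6) = -2
V_6→V_7: (2)(6) − (-4)(10) = 52
V_7→V_1: (-4)(0) − (-6)(6) = 36
Σ = 358
Area = |Σ|/2 = 179.
Hole:
J→K: (-3)(-3) − (2)(-2) = 13
K→L: (2)(2) − (2)(-3) = 10
L→M: (2)(-1) − (-1)(2) = 0
M→N: (-1)(-1) − (-2)(-1) = -1
N→J: (-2)(-2) − (-3)(-1) = 1
Σ = 23
Area = |Σ|/2 = 11.5.
Net area = 179 − 11.5 = 167.5.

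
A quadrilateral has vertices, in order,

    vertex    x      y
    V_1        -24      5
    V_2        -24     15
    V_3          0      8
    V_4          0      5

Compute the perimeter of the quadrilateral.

|V_1V_2| = √((0)² + (10)²) = √100 = 10
|V_2V_3| = √((24)² + (-7)²) = √625 = 25
|V_3V_4| = √((0)² + (-3)²) = √9 = 3
|V_4V_1| = √((-24)² + (0)²) = √576 = 24
Perimeter = 10 + 25 + 3 + 24 = 62.

62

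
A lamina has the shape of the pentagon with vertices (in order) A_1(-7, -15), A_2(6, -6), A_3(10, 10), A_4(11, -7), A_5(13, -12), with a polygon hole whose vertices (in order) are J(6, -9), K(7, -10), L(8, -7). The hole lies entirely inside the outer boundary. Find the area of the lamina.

122

Outer boundary:
Σ = (132) + (120) + (-180) + (-41) + (-279) = -248
Area = |Σ|/2 = 124.
Hole:
Cross-terms: 3, 31, -30  ⇒  Σ = 4
Area = |Σ|/2 = 2.
Net area = 124 − 2 = 122.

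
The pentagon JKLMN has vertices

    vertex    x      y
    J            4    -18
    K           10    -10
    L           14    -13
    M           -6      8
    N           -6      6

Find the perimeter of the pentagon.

|JK| = √((6)² + (8)²) = √100 = 10
|KL| = √((4)² + (-3)²) = √25 = 5
|LM| = √((-20)² + (21)²) = √841 = 29
|MN| = √((0)² + (-2)²) = √4 = 2
|NJ| = √((10)² + (-24)²) = √676 = 26
Perimeter = 10 + 5 + 29 + 2 + 26 = 72.

72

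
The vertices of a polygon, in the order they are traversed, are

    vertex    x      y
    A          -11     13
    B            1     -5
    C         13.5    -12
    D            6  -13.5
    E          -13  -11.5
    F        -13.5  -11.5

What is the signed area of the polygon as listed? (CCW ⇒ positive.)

Apply the surveyor's formula: 2A = Σ (x_i·y_{i+1} − x_{i+1}·y_i), indices taken mod 6.
A→B: (-11)(-5) − (1)(13) = 42
B→C: (1)(-12) − (13.5)(-5) = 55.5
C→D: (13.5)(-13.5) − (6)(-12) = -110.25
D→E: (6)(-11.5) − (-13)(-13.5) = -244.5
E→F: (-13)(-11.5) − (-13.5)(-11.5) = -5.75
F→A: (-13.5)(13) − (-11)(-11.5) = -302
Σ = -565
Signed area = Σ/2 = -282.5 (negative ⇒ clockwise traversal).

-282.5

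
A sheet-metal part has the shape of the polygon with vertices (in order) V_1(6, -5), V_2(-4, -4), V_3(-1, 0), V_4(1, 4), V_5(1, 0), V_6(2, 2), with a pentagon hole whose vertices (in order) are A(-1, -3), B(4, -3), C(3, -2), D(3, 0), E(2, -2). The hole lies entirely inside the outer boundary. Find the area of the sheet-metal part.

34

Outer boundary:
V_1→V_2: (6)(-4) − (-4)(-5) = -44
V_2→V_3: (-4)(0) − (-1)(-4) = -4
V_3→V_4: (-1)(4) − (1)(0) = -4
V_4→V_5: (1)(0) − (1)(4) = -4
V_5→V_6: (1)(2) − (2)(0) = 2
V_6→V_1: (2)(-5) − (6)(2) = -22
Σ = -76
Area = |Σ|/2 = 38.
Hole:
Apply the surveyor's formula: 2A = Σ (x_i·y_{i+1} − x_{i+1}·y_i), indices taken mod 5.
Cross-terms: 15, 1, 6, -6, -8  ⇒  Σ = 8
Area = |Σ|/2 = 4.
Net area = 38 − 4 = 34.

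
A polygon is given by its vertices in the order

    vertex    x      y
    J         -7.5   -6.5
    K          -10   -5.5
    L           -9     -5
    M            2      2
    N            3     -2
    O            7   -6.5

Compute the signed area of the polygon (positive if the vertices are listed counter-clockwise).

-70.5

Apply the shoelace (surveyor's) formula: 2A = Σ (x_i·y_{i+1} − x_{i+1}·y_i), indices taken mod 6.
Cross-terms: -23.75, 0.5, -8, -10, -5.5, -94.25  ⇒  Σ = -141
Signed area = Σ/2 = -70.5 (negative ⇒ clockwise traversal).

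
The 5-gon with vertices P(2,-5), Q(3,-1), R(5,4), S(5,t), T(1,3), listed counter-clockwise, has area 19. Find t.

6

The doubled signed area Σ (x_i y_{i+1} − x_{i+1} y_i) is linear in t.
With t=0 it equals 14; the coefficient of t is 4 (from the two edges through S).
So 4·t + 14 = 2·19 = 38 ⇒ t = 6.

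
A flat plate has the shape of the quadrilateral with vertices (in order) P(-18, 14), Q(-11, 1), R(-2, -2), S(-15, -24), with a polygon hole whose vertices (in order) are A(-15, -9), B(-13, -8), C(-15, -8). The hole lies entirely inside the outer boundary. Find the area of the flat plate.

Outer boundary:
Σ = (136) + (24) + (18) + (-642) = -464
Area = |Σ|/2 = 232.
Hole:
Σ = (3) + (-16) + (15) = 2
Area = |Σ|/2 = 1.
Net area = 232 − 1 = 231.

231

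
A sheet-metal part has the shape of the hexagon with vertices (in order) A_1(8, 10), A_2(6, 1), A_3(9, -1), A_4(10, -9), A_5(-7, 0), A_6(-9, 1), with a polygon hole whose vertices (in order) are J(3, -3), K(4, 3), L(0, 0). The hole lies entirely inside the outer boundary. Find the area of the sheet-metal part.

142.5

Outer boundary:
Apply the surveyor's formula: 2A = Σ (x_i·y_{i+1} − x_{i+1}·y_i), indices taken mod 6.
A_1→A_2: (8)(1) − (6)(10) = -52
A_2→A_3: (6)(-1) − (9)(1) = -15
A_3→A_4: (9)(-9) − (10)(-1) = -71
A_4→A_5: (10)(0) − (-7)(-9) = -63
A_5→A_6: (-7)(1) − (-9)(0) = -7
A_6→A_1: (-9)(10) − (8)(1) = -98
Σ = -306
Area = |Σ|/2 = 153.
Hole:
Apply the shoelace (surveyor's) formula: 2A = Σ (x_i·y_{i+1} − x_{i+1}·y_i), indices taken mod 3.
Σ = (21) + (0) + (0) = 21
Area = |Σ|/2 = 10.5.
Net area = 153 − 10.5 = 142.5.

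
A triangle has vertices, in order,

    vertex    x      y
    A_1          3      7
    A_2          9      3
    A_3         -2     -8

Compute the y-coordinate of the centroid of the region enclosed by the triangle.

2/3

Apply the shoelace formula. First the cross-terms c_i = x_i·y_{i+1} − x_{i+1}·y_i:
  -54, -66, 10  ⇒  2A = -110, A = -55.
Then Σ (y_i + y_{i+1})·c_i = -220, so ȳ = -220 / (6·(-55)) = 2/3.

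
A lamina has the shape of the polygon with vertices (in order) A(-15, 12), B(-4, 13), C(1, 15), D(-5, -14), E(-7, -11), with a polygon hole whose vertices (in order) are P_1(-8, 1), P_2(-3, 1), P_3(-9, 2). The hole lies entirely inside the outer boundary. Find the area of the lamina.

223

Outer boundary:
Apply the shoelace formula: 2A = Σ (x_i·y_{i+1} − x_{i+1}·y_i), indices taken mod 5.
A→B: (-15)(13) − (-4)(12) = -147
B→C: (-4)(15) − (1)(13) = -73
C→D: (1)(-14) − (-5)(15) = 61
D→E: (-5)(-11) − (-7)(-14) = -43
E→A: (-7)(12) − (-15)(-11) = -249
Σ = -451
Area = |Σ|/2 = 225.5.
Hole:
Apply the shoelace formula: 2A = Σ (x_i·y_{i+1} − x_{i+1}·y_i), indices taken mod 3.
Σ = (-5) + (3) + (7) = 5
Area = |Σ|/2 = 2.5.
Net area = 225.5 − 2.5 = 223.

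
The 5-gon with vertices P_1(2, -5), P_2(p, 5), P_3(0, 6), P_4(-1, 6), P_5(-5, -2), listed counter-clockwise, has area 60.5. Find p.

Write out the shoelace sum; only the two edges meeting at P_2 involve p:
2·Area = [(2·5 − p·(-5)) + (p·6 − 0·5)] + 67
       = 11·p + 77 = 121
⇒ p = 4.

4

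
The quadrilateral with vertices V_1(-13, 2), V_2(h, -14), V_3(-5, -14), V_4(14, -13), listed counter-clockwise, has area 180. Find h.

Write out the shoelace sum; only the two edges meeting at V_2 involve h:
2·Area = [((-13)·(-14) − h·2) + (h·(-14) − (-5)·(-14))] + 120
       = -16·h + 232 = 360
⇒ h = -8.

-8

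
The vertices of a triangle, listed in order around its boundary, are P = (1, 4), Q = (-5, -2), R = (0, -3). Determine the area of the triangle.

Apply the shoelace formula: 2A = Σ (x_i·y_{i+1} − x_{i+1}·y_i), indices taken mod 3.
Σ = (18) + (15) + (3) = 36
Area = |Σ|/2 = 18.

18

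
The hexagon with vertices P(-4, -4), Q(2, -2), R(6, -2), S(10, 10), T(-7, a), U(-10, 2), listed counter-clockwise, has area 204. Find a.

The doubled signed area Σ (x_i y_{i+1} − x_{i+1} y_i) is linear in a.
With a=0 it equals 208; the coefficient of a is 20 (from the two edges through T).
So 20·a + 208 = 2·204 = 408 ⇒ a = 10.

10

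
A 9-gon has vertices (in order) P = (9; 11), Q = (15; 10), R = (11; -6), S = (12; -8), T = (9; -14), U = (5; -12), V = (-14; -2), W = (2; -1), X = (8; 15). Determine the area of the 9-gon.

Apply the shoelace (surveyor's) formula: 2A = Σ (x_i·y_{i+1} − x_{i+1}·y_i), indices taken mod 9.
Σ = (-75) + (-200) + (-16) + (-96) + (-38) + (-178) + (18) + (38) + (-47) = -594
Area = |Σ|/2 = 297.

297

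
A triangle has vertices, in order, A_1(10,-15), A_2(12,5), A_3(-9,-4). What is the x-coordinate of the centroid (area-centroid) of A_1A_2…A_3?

13/3

Apply Gauss's area formula. First the cross-terms c_i = x_i·y_{i+1} − x_{i+1}·y_i:
  230, -3, 175  ⇒  2A = 402, A = 201.
Then Σ (x_i + x_{i+1})·c_i = 5226, so x̄ = 5226 / (6·201) = 13/3.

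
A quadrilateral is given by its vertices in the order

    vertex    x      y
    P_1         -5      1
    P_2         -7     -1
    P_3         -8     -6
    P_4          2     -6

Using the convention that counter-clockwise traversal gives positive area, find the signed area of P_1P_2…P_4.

Apply Gauss's area formula: 2A = Σ (x_i·y_{i+1} − x_{i+1}·y_i), indices taken mod 4.
Cross-terms: 12, 34, 60, -28  ⇒  Σ = 78
Signed area = Σ/2 = 39 (positive ⇒ counter-clockwise traversal).

39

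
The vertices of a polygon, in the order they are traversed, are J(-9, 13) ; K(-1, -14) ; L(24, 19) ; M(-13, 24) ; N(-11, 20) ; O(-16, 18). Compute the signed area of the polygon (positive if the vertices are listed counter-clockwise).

679.5

Apply the shoelace (surveyor's) formula: 2A = Σ (x_i·y_{i+1} − x_{i+1}·y_i), indices taken mod 6.
Σ = (139) + (317) + (823) + (4) + (122) + (-46) = 1359
Signed area = Σ/2 = 679.5 (positive ⇒ counter-clockwise traversal).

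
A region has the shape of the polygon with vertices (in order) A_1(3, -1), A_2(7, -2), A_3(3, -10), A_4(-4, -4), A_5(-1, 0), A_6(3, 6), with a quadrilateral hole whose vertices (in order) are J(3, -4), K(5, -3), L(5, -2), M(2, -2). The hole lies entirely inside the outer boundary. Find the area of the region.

69

Outer boundary:
Apply the shoelace formula: 2A = Σ (x_i·y_{i+1} − x_{i+1}·y_i), indices taken mod 6.
Σ = (1) + (-64) + (-52) + (-4) + (-6) + (-21) = -146
Area = |Σ|/2 = 73.
Hole:
Apply the shoelace (surveyor's) formula: 2A = Σ (x_i·y_{i+1} − x_{i+1}·y_i), indices taken mod 4.
Σ = (11) + (5) + (-6) + (-2) = 8
Area = |Σ|/2 = 4.
Net area = 73 − 4 = 69.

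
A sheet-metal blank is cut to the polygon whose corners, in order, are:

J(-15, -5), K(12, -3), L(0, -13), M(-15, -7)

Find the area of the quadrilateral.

138

Apply the surveyor's formula: 2A = Σ (x_i·y_{i+1} − x_{i+1}·y_i), indices taken mod 4.
Σ = (105) + (-156) + (-195) + (-30) = -276
Area = |Σ|/2 = 138.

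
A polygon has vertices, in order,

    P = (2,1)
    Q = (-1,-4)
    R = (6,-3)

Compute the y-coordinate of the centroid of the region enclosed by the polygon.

Apply the shoelace (surveyor's) formula. First the cross-terms c_i = x_i·y_{i+1} − x_{i+1}·y_i:
  -7, 27, 12  ⇒  2A = 32, A = 16.
Then Σ (y_i + y_{i+1})·c_i = -192, so ȳ = -192 / (6·16) = -2.

-2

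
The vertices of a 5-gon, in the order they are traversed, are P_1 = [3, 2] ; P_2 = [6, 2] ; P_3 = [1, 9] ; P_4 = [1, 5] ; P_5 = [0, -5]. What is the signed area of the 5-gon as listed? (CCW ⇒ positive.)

26

Apply the surveyor's formula: 2A = Σ (x_i·y_{i+1} − x_{i+1}·y_i), indices taken mod 5.
Σ = (-6) + (52) + (-4) + (-5) + (15) = 52
Signed area = Σ/2 = 26 (positive ⇒ counter-clockwise traversal).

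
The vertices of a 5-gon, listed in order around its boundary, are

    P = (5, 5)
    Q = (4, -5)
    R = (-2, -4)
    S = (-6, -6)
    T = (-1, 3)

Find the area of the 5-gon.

Σ = (-45) + (-26) + (-12) + (-24) + (-20) = -127
Area = |Σ|/2 = 63.5.

63.5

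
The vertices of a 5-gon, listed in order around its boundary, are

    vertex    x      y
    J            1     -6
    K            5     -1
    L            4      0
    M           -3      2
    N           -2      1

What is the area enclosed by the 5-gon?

Σ = (29) + (4) + (8) + (1) + (11) = 53
Area = |Σ|/2 = 26.5.

26.5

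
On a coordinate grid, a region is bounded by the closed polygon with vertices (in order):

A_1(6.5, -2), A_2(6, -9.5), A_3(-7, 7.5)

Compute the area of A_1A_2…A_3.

53

Apply the surveyor's formula: 2A = Σ (x_i·y_{i+1} − x_{i+1}·y_i), indices taken mod 3.
Cross-terms: -49.75, -21.5, -34.75  ⇒  Σ = -106
Area = |Σ|/2 = 53.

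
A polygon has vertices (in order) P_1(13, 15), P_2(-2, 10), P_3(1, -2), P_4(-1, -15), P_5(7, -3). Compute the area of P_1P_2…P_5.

194.5

Cross-terms: 160, -6, -17, 108, 144  ⇒  Σ = 389
Area = |Σ|/2 = 194.5.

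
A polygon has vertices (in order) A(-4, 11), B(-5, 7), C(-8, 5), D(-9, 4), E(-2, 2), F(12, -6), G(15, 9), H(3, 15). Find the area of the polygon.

269

Apply the shoelace (surveyor's) formula: 2A = Σ (x_i·y_{i+1} − x_{i+1}·y_i), indices taken mod 8.
Cross-terms: 27, 31, 13, -10, -12, 198, 198, 93  ⇒  Σ = 538
Area = |Σ|/2 = 269.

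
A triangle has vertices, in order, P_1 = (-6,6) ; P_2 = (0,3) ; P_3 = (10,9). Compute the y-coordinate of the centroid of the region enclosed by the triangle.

Apply Gauss's area formula. First the cross-terms c_i = x_i·y_{i+1} − x_{i+1}·y_i:
  -18, -30, 114  ⇒  2A = 66, A = 33.
Then Σ (y_i + y_{i+1})·c_i = 1188, so ȳ = 1188 / (6·33) = 6.

6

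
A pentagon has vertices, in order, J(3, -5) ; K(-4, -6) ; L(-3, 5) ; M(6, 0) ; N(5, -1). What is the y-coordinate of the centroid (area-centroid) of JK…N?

-74/67

Apply Gauss's area formula. First the cross-terms c_i = x_i·y_{i+1} − x_{i+1}·y_i:
  -38, -38, -30, -6, -22  ⇒  2A = -134, A = -67.
Then Σ (y_i + y_{i+1})·c_i = 444, so ȳ = 444 / (6·(-67)) = -74/67.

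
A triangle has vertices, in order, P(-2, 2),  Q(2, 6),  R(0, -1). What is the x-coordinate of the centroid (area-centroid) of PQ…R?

Apply Gauss's area formula. First the cross-terms c_i = x_i·y_{i+1} − x_{i+1}·y_i:
  -16, -2, -2  ⇒  2A = -20, A = -10.
Then Σ (x_i + x_{i+1})·c_i = 0, so x̄ = 0 / (6·(-10)) = 0.

0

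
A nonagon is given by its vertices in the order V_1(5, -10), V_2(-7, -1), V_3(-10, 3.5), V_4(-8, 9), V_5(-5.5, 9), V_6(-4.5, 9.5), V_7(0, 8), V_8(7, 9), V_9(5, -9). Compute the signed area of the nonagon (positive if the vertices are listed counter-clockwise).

-205.375

Apply the surveyor's formula: 2A = Σ (x_i·y_{i+1} − x_{i+1}·y_i), indices taken mod 9.
Σ = (-75) + (-34.5) + (-62) + (-22.5) + (-11.75) + (-36) + (-56) + (-108) + (-5) = -410.75
Signed area = Σ/2 = -205.375 (negative ⇒ clockwise traversal).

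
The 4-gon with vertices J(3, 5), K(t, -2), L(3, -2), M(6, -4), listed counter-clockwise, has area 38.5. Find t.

-5

Write out the shoelace sum; only the two edges meeting at K involve t:
2·Area = [(3·(-2) − t·5) + (t·(-2) − 3·(-2))] + 42
       = -7·t + 42 = 77
⇒ t = -5.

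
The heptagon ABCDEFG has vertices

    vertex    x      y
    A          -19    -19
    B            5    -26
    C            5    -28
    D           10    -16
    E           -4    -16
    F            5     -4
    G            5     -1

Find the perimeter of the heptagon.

|AB| = √((24)² + (-7)²) = √625 = 25
|BC| = √((0)² + (-2)²) = √4 = 2
|CD| = √((5)² + (12)²) = √169 = 13
|DE| = √((-14)² + (0)²) = √196 = 14
|EF| = √((9)² + (12)²) = √225 = 15
|FG| = √((0)² + (3)²) = √9 = 3
|GA| = √((-24)² + (-18)²) = √900 = 30
Perimeter = 25 + 2 + 13 + 14 + 15 + 3 + 30 = 102.

102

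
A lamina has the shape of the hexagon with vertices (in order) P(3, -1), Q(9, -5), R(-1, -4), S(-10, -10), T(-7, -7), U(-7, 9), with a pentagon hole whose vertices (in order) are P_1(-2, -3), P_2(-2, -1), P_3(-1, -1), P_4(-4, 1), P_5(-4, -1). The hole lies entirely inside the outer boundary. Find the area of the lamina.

99.5

Outer boundary:
Apply Gauss's area formula: 2A = Σ (x_i·y_{i+1} − x_{i+1}·y_i), indices taken mod 6.
P→Q: (3)(-5) − (9)(-1) = -6
Q→R: (9)(-4) − (-1)(-5) = -41
R→S: (-1)(-10) − (-10)(-4) = -30
S→T: (-10)(-7) − (-7)(-10) = 0
T→U: (-7)(9) − (-7)(-7) = -112
U→P: (-7)(-1) − (3)(9) = -20
Σ = -209
Area = |Σ|/2 = 104.5.
Hole:
Apply the surveyor's formula: 2A = Σ (x_i·y_{i+1} − x_{i+1}·y_i), indices taken mod 5.
Σ = (-4) + (1) + (-5) + (8) + (10) = 10
Area = |Σ|/2 = 5.
Net area = 104.5 − 5 = 99.5.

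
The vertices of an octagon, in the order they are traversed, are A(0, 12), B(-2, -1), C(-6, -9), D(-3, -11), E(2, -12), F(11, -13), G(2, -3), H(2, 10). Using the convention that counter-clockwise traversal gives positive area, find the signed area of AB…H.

Apply the shoelace (surveyor's) formula: 2A = Σ (x_i·y_{i+1} − x_{i+1}·y_i), indices taken mod 8.
Σ = (24) + (12) + (39) + (58) + (106) + (-7) + (26) + (24) = 282
Signed area = Σ/2 = 141 (positive ⇒ counter-clockwise traversal).

141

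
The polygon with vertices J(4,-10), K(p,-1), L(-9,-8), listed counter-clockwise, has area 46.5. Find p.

The doubled signed area Σ (x_i y_{i+1} − x_{i+1} y_i) is linear in p.
With p=0 it equals 109; the coefficient of p is 2 (from the two edges through K).
So 2·p + 109 = 2·46.5 = 93 ⇒ p = -8.

-8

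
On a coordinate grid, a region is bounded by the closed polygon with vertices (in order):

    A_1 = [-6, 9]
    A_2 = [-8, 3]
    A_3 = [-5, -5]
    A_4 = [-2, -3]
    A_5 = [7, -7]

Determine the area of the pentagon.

Σ = (54) + (55) + (5) + (35) + (21) = 170
Area = |Σ|/2 = 85.

85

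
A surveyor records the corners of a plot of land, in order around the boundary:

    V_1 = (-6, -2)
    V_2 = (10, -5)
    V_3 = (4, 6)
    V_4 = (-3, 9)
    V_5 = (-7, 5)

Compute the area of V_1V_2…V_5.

138

Apply the surveyor's formula: 2A = Σ (x_i·y_{i+1} − x_{i+1}·y_i), indices taken mod 5.
Cross-terms: 50, 80, 54, 48, 44  ⇒  Σ = 276
Area = |Σ|/2 = 138.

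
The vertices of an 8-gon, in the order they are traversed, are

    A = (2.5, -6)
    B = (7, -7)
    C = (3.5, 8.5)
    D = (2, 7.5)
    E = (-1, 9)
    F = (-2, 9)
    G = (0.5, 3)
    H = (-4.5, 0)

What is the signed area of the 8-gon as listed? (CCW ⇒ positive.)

91.125

Apply the shoelace formula: 2A = Σ (x_i·y_{i+1} − x_{i+1}·y_i), indices taken mod 8.
A→B: (2.5)(-7) − (7)(-6) = 24.5
B→C: (7)(8.5) − (3.5)(-7) = 84
C→D: (3.5)(7.5) − (2)(8.5) = 9.25
D→E: (2)(9) − (-1)(7.5) = 25.5
E→F: (-1)(9) − (-2)(9) = 9
F→G: (-2)(3) − (0.5)(9) = -10.5
G→H: (0.5)(0) − (-4.5)(3) = 13.5
H→A: (-4.5)(-6) − (2.5)(0) = 27
Σ = 182.25
Signed area = Σ/2 = 91.125 (positive ⇒ counter-clockwise traversal).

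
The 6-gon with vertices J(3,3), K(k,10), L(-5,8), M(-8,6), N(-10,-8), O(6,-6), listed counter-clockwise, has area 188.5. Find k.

-1

The doubled signed area Σ (x_i y_{i+1} − x_{i+1} y_i) is linear in k.
With k=0 it equals 382; the coefficient of k is 5 (from the two edges through K).
So 5·k + 382 = 2·188.5 = 377 ⇒ k = -1.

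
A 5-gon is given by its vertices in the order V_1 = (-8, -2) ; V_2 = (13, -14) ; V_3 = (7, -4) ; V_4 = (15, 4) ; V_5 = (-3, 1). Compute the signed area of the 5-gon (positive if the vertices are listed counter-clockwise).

156.5

Σ = (138) + (46) + (88) + (27) + (14) = 313
Signed area = Σ/2 = 156.5 (positive ⇒ counter-clockwise traversal).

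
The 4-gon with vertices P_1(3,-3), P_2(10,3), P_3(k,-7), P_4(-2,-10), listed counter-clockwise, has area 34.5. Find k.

-6

Write out the shoelace sum; only the two edges meeting at P_3 involve k:
2·Area = [(10·(-7) − k·3) + (k·(-10) − (-2)·(-7))] + 75
       = -13·k + -9 = 69
⇒ k = -6.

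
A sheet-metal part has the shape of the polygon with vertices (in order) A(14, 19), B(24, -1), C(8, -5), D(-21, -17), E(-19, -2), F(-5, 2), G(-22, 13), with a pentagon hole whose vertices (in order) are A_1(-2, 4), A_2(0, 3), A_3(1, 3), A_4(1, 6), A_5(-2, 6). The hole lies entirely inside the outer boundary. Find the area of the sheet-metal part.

878.5

Outer boundary:
Apply Gauss's area formula: 2A = Σ (x_i·y_{i+1} − x_{i+1}·y_i), indices taken mod 7.
Σ = (-470) + (-112) + (-241) + (-281) + (-48) + (-21) + (-600) = -1773
Area = |Σ|/2 = 886.5.
Hole:
Cross-terms: -6, -3, 3, 18, 4  ⇒  Σ = 16
Area = |Σ|/2 = 8.
Net area = 886.5 − 8 = 878.5.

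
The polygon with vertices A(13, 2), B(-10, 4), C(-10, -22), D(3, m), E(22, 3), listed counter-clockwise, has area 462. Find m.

Write out the shoelace sum; only the two edges meeting at D involve m:
2·Area = [((-10)·m − 3·(-22)) + (3·3 − 22·m)] + 337
       = -32·m + 412 = 924
⇒ m = -16.

-16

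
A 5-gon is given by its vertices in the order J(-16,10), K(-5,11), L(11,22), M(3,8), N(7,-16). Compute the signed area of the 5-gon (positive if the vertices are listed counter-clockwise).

-312.5

Apply the shoelace (surveyor's) formula: 2A = Σ (x_i·y_{i+1} − x_{i+1}·y_i), indices taken mod 5.
J→K: (-16)(11) − (-5)(10) = -126
K→L: (-5)(22) − (11)(11) = -231
L→M: (11)(8) − (3)(22) = 22
M→N: (3)(-16) − (7)(8) = -104
N→J: (7)(10) − (-16)(-16) = -186
Σ = -625
Signed area = Σ/2 = -312.5 (negative ⇒ clockwise traversal).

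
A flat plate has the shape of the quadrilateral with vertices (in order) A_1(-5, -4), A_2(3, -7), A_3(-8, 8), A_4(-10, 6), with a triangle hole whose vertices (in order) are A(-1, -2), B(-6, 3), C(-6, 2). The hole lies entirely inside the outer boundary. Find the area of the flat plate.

Outer boundary:
Apply Gauss's area formula: 2A = Σ (x_i·y_{i+1} − x_{i+1}·y_i), indices taken mod 4.
Σ = (47) + (-32) + (32) + (70) = 117
Area = |Σ|/2 = 58.5.
Hole:
Σ = (-15) + (6) + (14) = 5
Area = |Σ|/2 = 2.5.
Net area = 58.5 − 2.5 = 56.

56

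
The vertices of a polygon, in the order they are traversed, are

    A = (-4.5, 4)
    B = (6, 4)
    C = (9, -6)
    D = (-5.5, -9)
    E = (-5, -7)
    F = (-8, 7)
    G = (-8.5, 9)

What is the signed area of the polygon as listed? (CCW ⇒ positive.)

-165.75

Apply the shoelace formula: 2A = Σ (x_i·y_{i+1} − x_{i+1}·y_i), indices taken mod 7.
Σ = (-42) + (-72) + (-114) + (-6.5) + (-91) + (-12.5) + (6.5) = -331.5
Signed area = Σ/2 = -165.75 (negative ⇒ clockwise traversal).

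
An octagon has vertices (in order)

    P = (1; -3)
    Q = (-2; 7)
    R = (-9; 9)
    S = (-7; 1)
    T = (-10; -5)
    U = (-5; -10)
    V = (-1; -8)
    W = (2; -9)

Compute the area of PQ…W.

139

Apply the shoelace (surveyor's) formula: 2A = Σ (x_i·y_{i+1} − x_{i+1}·y_i), indices taken mod 8.
P→Q: (1)(7) − (-2)(-3) = 1
Q→R: (-2)(9) − (-9)(7) = 45
R→S: (-9)(1) − (-7)(9) = 54
S→T: (-7)(-5) − (-10)(1) = 45
T→U: (-10)(-10) − (-5)(-5) = 75
U→V: (-5)(-8) − (-1)(-10) = 30
V→W: (-1)(-9) − (2)(-8) = 25
W→P: (2)(-3) − (1)(-9) = 3
Σ = 278
Area = |Σ|/2 = 139.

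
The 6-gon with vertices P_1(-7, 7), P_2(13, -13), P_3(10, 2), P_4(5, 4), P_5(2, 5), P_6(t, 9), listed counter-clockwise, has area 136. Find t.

-6

The doubled signed area Σ (x_i y_{i+1} − x_{i+1} y_i) is linear in t.
With t=0 it equals 284; the coefficient of t is 2 (from the two edges through P_6).
So 2·t + 284 = 2·136 = 272 ⇒ t = -6.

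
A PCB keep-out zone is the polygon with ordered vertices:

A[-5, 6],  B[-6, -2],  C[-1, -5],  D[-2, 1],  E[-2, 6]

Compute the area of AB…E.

35.5

Apply the surveyor's formula: 2A = Σ (x_i·y_{i+1} − x_{i+1}·y_i), indices taken mod 5.
Cross-terms: 46, 28, -11, -10, 18  ⇒  Σ = 71
Area = |Σ|/2 = 35.5.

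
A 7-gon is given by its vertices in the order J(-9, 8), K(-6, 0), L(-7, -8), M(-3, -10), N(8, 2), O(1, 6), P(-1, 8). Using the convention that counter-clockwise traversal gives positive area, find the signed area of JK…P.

Apply the shoelace formula: 2A = Σ (x_i·y_{i+1} − x_{i+1}·y_i), indices taken mod 7.
Cross-terms: 48, 48, 46, 74, 46, 14, 64  ⇒  Σ = 340
Signed area = Σ/2 = 170 (positive ⇒ counter-clockwise traversal).

170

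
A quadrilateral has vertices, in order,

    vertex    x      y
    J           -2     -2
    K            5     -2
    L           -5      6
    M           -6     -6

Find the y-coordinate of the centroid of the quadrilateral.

0.08

Apply the surveyor's formula. First the cross-terms c_i = x_i·y_{i+1} − x_{i+1}·y_i:
  14, 20, 66, 0  ⇒  2A = 100, A = 50.
Then Σ (y_i + y_{i+1})·c_i = 24, so ȳ = 24 / (6·50) = 0.08.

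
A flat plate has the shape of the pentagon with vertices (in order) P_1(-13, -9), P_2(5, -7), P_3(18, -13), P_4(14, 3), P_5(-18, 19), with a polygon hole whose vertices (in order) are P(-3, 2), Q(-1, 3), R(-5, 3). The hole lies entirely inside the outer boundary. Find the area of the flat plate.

Outer boundary:
Apply the surveyor's formula: 2A = Σ (x_i·y_{i+1} − x_{i+1}·y_i), indices taken mod 5.
Cross-terms: 136, 61, 236, 320, 409  ⇒  Σ = 1162
Area = |Σ|/2 = 581.
Hole:
Apply the surveyor's formula: 2A = Σ (x_i·y_{i+1} − x_{i+1}·y_i), indices taken mod 3.
Σ = (-7) + (12) + (-1) = 4
Area = |Σ|/2 = 2.
Net area = 581 − 2 = 579.

579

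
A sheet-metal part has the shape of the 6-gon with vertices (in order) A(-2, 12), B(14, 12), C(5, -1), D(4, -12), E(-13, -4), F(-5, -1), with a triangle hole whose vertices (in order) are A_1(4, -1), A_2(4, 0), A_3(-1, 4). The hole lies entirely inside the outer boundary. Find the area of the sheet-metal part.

Outer boundary:
Apply the shoelace formula: 2A = Σ (x_i·y_{i+1} − x_{i+1}·y_i), indices taken mod 6.
Σ = (-192) + (-74) + (-56) + (-172) + (-7) + (-62) = -563
Area = |Σ|/2 = 281.5.
Hole:
Apply the shoelace (surveyor's) formula: 2A = Σ (x_i·y_{i+1} − x_{i+1}·y_i), indices taken mod 3.
A_1→A_2: (4)(0) − (4)(-1) = 4
A_2→A_3: (4)(4) − (-1)(0) = 16
A_3→A_1: (-1)(-1) − (4)(4) = -15
Σ = 5
Area = |Σ|/2 = 2.5.
Net area = 281.5 − 2.5 = 279.

279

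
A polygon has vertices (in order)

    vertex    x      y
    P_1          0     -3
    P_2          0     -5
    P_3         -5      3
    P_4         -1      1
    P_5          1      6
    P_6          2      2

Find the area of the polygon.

25

Apply the shoelace formula: 2A = Σ (x_i·y_{i+1} − x_{i+1}·y_i), indices taken mod 6.
Σ = (0) + (-25) + (-2) + (-7) + (-10) + (-6) = -50
Area = |Σ|/2 = 25.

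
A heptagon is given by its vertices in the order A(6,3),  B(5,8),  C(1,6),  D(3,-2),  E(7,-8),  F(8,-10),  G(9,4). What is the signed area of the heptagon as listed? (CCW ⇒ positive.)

Apply the surveyor's formula: 2A = Σ (x_i·y_{i+1} − x_{i+1}·y_i), indices taken mod 7.
Σ = (33) + (22) + (-20) + (-10) + (-6) + (122) + (3) = 144
Signed area = Σ/2 = 72 (positive ⇒ counter-clockwise traversal).

72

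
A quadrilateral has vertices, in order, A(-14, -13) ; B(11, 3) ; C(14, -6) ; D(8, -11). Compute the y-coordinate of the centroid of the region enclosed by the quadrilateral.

-348/53

Apply the shoelace formula. First the cross-terms c_i = x_i·y_{i+1} − x_{i+1}·y_i:
  101, -108, -106, -258  ⇒  2A = -371, A = -185.5.
Then Σ (y_i + y_{i+1})·c_i = 7308, so ȳ = 7308 / (6·(-185.5)) = -348/53.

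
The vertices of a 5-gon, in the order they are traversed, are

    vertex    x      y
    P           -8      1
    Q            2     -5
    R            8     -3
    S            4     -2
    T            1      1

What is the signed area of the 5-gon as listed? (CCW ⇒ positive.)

41.5

Apply Gauss's area formula: 2A = Σ (x_i·y_{i+1} − x_{i+1}·y_i), indices taken mod 5.
Σ = (38) + (34) + (-4) + (6) + (9) = 83
Signed area = Σ/2 = 41.5 (positive ⇒ counter-clockwise traversal).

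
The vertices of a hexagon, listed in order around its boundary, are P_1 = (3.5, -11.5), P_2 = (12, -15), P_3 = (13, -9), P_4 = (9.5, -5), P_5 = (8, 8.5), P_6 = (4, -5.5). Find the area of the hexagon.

Apply the shoelace formula: 2A = Σ (x_i·y_{i+1} − x_{i+1}·y_i), indices taken mod 6.
Σ = (85.5) + (87) + (20.5) + (120.75) + (-78) + (-26.75) = 209
Area = |Σ|/2 = 104.5.

104.5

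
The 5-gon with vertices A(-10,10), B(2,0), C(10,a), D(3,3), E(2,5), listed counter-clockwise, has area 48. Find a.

Write out the shoelace sum; only the two edges meeting at C involve a:
2·Area = [(2·a − 10·0) + (10·3 − 3·a)] + 59
       = -1·a + 89 = 96
⇒ a = -7.

-7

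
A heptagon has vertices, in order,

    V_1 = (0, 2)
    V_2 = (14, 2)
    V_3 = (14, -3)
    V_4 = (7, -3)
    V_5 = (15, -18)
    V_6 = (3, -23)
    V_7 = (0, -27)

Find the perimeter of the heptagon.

90

|V_1V_2| = √((14)² + (0)²) = √196 = 14
|V_2V_3| = √((0)² + (-5)²) = √25 = 5
|V_3V_4| = √((-7)² + (0)²) = √49 = 7
|V_4V_5| = √((8)² + (-15)²) = √289 = 17
|V_5V_6| = √((-12)² + (-5)²) = √169 = 13
|V_6V_7| = √((-3)² + (-4)²) = √25 = 5
|V_7V_1| = √((0)² + (29)²) = √841 = 29
Perimeter = 14 + 5 + 7 + 17 + 13 + 5 + 29 = 90.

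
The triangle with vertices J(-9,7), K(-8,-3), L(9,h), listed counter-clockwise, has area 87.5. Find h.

2

The doubled signed area Σ (x_i y_{i+1} − x_{i+1} y_i) is linear in h.
With h=0 it equals 173; the coefficient of h is 1 (from the two edges through L).
So 1·h + 173 = 2·87.5 = 175 ⇒ h = 2.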